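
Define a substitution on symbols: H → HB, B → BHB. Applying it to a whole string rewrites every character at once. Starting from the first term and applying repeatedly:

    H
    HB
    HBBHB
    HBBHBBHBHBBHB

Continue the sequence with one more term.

Rewriting the 13 symbols of HBBHBBHBHBBHB one by one yields HB BHB BHB HB BHB BHB HB BHB HB BHB BHB HB BHB; concatenated:

HBBHBBHBHBBHBBHBHBBHBHBBHBBHBHBBHB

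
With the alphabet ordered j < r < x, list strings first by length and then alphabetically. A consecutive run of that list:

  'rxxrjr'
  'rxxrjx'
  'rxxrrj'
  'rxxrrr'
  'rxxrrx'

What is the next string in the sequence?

Find the rightmost character of rxxrrx below x, bump it to the next letter, and reset everything to its right to j.

rxxrxj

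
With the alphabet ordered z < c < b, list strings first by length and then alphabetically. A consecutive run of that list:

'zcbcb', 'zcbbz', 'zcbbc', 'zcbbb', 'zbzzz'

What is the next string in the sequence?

Treat zbzzz as a base-3 numeral over the given alphabet and add one, carrying through any trailing b's.

zbzzc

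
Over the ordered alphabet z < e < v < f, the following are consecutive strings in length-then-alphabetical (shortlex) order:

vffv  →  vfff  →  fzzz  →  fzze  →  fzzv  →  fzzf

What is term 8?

fzee

Continuing the enumeration 2 steps past fzzf: fzzf → fzez → (answer).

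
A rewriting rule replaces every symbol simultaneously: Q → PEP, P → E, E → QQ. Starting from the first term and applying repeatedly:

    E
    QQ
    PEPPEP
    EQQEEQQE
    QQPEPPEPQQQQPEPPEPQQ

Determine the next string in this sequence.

Rewriting the 20 symbols of QQPEPPEPQQQQPEPPEPQQ one by one yields PEP PEP E QQ E E QQ E PEP PEP PEP PEP E QQ E E QQ E PEP PEP; concatenated:

PEPPEPEQQEEQQEPEPPEPPEPPEPEQQEEQQEPEPPEP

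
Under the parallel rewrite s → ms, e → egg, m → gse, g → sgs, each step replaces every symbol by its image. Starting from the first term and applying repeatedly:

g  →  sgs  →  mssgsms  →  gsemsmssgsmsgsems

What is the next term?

Rewriting the 17 symbols of gsemsmssgsmsgsems one by one yields sgs ms egg gse ms gse ms ms sgs ms gse ms sgs ms egg gse ms; concatenated:

sgsmsegggsemsgsemsmssgsmsgsemssgsmsegggsems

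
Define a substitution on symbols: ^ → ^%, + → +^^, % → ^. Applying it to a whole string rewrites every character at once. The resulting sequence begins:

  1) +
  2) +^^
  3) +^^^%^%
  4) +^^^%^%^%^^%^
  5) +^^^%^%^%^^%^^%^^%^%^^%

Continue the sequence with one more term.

φ(+^^^%^%^%^^%^^%^^%^%^^%) expands symbol-by-symbol to +^^ ^% ^% ^% ^ ^% ^ ^% ^ ^% ^% ^ ^% ^% ^ ^% ^% ^ ^% ^ ^% ^% ^; joining the 23 pieces gives the next term.

+^^^%^%^%^^%^^%^^%^%^^%^%^^%^%^^%^^%^%^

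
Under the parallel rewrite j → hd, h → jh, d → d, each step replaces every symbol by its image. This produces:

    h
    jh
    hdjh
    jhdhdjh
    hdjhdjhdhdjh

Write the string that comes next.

Apply φ to hdjhdjhdhdjh symbol by symbol: h→jh, d→d, j→hd, h→jh, d→d, j→hd, h→jh, d→d, h→jh, d→d, j→hd, h→jh; joined: jh d hd jh d hd jh d jh d hd jh.

jhdhdjhdhdjhdjhdhdjh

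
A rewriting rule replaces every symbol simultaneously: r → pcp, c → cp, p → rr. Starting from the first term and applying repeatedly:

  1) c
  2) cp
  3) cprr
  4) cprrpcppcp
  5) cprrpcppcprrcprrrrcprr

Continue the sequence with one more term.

Applying the rule to each of the 22 symbols of cprrpcppcprrcprrrrcprr gives the pieces cp rr pcp pcp rr cp rr rr cp rr pcp pcp cp rr pcp pcp pcp pcp cp rr pcp pcp, which concatenate to the answer.

cprrpcppcprrcprrrrcprrpcppcpcprrpcppcppcppcpcprrpcppcp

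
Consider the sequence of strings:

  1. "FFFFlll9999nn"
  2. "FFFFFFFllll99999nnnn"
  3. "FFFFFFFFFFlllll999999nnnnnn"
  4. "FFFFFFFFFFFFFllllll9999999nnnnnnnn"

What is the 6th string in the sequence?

Each string has the form F^{3n+1} l^{n+2} 9^{n+3} n^{2n} (n = 1, 2, …).
At n = 6 the blocks have lengths 19, 8, 9, 12.

FFFFFFFFFFFFFFFFFFFllllllll999999999nnnnnnnnnnnn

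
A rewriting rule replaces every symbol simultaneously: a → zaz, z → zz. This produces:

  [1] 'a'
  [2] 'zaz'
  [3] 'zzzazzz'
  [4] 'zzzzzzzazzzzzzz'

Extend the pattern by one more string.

φ(zzzzzzzazzzzzzz) expands symbol-by-symbol to zz zz zz zz zz zz zz zaz zz zz zz zz zz zz zz; joining the 15 pieces gives the next term.

zzzzzzzzzzzzzzzazzzzzzzzzzzzzzz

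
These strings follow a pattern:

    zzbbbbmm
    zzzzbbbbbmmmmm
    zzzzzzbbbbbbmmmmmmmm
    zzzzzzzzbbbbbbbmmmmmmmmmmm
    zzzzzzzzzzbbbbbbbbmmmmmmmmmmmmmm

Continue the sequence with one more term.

Each string has the form z^{2n} b^{n+3} m^{3n-1} (n = 1, 2, …).
Setting n = 6 gives 12, 9, 17 characters in each block.

zzzzzzzzzzzzbbbbbbbbbmmmmmmmmmmmmmmmmm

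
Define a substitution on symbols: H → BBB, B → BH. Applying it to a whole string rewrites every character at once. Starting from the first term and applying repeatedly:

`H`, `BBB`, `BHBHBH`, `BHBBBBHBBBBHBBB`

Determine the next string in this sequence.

φ(BHBBBBHBBBBHBBB) expands symbol-by-symbol to BH BBB BH BH BH BH BBB BH BH BH BH BBB BH BH BH; joining the 15 pieces gives the next term.

BHBBBBHBHBHBHBBBBHBHBHBHBBBBHBHBH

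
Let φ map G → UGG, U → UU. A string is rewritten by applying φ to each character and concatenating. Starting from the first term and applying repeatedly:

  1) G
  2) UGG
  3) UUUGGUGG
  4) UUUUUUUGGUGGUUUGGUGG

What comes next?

UUUUUUUUUUUUUUUGGUGGUUUGGUGGUUUUUUUGGUGGUUUGGUGG

Replace each of the 20 characters of UUUUUUUGGUGGUUUGGUGG in place — UU UU UU UU UU UU UU UGG UGG UU UGG UGG UU UU UU UGG UGG UU UGG UGG — and concatenate.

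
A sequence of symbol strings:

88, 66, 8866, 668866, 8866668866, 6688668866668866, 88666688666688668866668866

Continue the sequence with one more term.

668866886666886688666688666688668866668866

From term 3 onward, concatenate the second-to-last term with the last: 88·66 = 8866, 66·8866 = 668866, …
Continuing: 6688668866668866 · 88666688666688668866668866 gives term 8.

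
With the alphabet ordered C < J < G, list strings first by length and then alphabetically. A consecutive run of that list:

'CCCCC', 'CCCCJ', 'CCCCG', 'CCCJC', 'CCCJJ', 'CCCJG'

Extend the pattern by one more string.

CCCGC

The successor of CCCJG increments the rightmost position that isn't already G and resets every position after it to C.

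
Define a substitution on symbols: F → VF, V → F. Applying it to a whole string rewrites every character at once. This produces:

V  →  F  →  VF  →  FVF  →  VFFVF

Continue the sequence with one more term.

Rewriting each symbol of VFFVF: V→F, F→VF, F→VF, V→F, F→VF, which concatenates to F VF VF F VF.

FVFVFFVF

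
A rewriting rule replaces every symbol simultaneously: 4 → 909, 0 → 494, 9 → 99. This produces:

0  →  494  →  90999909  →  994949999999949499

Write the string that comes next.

Applying the rule to each of the 18 symbols of 994949999999949499 gives the pieces 99 99 909 99 909 99 99 99 99 99 99 99 99 909 99 909 99 99, which concatenate to the answer.

9999909999099999999999999999909999099999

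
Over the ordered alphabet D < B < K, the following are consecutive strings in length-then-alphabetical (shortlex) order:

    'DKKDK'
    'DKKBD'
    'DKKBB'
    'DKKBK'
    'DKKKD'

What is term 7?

Continuing the enumeration 2 steps past DKKKD: DKKKD → DKKKB → (answer).

DKKKK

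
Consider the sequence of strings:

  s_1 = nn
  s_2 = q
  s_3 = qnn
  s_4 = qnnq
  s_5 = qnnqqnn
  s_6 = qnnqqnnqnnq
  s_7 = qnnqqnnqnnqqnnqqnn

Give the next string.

qnnqqnnqnnqqnnqqnnqnnqqnnqnnq

This is a Fibonacci-style word recurrence s(k) = s(k−1)·s(k−2): e.g. q·nn = qnn.
So term 8 is qnnqqnnqnnqqnnqqnn·qnnqqnnqnnq.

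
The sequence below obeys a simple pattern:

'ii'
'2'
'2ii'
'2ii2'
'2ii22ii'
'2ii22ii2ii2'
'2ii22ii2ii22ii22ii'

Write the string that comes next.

2ii22ii2ii22ii22ii2ii22ii2ii2

This is a Fibonacci-style word recurrence s(k) = s(k−1)·s(k−2): e.g. 2·ii = 2ii.
The next term joins 2ii22ii2ii22ii22ii and 2ii22ii2ii2.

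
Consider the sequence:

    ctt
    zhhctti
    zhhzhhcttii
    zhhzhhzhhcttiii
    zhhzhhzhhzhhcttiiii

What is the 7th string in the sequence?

zhhzhhzhhzhhzhhzhhcttiiiiii

Each term wraps the previous one in zhh on the left and i on the right.
From zhhzhhzhhzhhcttiiii, 2 further steps: zhhzhhzhhzhhcttiiii → zhhzhhzhhzhhzhhcttiiiii → (answer).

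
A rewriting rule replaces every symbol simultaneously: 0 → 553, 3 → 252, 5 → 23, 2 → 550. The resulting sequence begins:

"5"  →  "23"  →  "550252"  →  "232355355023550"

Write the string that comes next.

φ(232355355023550) expands symbol-by-symbol to 550 252 550 252 23 23 252 23 23 553 550 252 23 23 553; joining the 15 pieces gives the next term.

550252550252232325223235535502522323553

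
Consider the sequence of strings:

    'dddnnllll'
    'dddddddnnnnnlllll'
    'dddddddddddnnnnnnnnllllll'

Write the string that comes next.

Reading off run lengths: d runs 3, 7, 11; n runs 2, 5, 8; l runs 4, 5, 6 — each is linear in n (n = 1, 2, …).
Setting n = 4 gives 15, 11, 7 characters in each block.

dddddddddddddddnnnnnnnnnnnlllllll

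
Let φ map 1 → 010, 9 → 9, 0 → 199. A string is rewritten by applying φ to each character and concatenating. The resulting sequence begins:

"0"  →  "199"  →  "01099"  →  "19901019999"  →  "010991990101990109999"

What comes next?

φ(010991990101990109999) expands symbol-by-symbol to 199 010 199 9 9 010 9 9 199 010 199 010 9 9 199 010 199 9 9 9 9; joining the 21 pieces gives the next term.

1990101999901099199010199010991990101999999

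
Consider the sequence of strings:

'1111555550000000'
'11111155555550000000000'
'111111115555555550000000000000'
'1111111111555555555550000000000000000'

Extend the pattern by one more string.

Term n consists of 2n 1's, followed by 2n+1 5's, followed by 3n+1 0's, where the shown terms are n = 2, 3, 4, 5.
For the next term, n = 6, so the run lengths are 12, 13, 19.

11111111111155555555555550000000000000000000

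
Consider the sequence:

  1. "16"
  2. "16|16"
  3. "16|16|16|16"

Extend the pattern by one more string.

16|16|16|16|16|16|16|16

Every step duplicates the string with '|' between the halves.
One more doubling of 16|16|16|16 gives the answer.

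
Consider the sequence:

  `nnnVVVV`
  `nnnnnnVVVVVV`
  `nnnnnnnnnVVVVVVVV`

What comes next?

The n-th term is 3n n's then 2n+2 V's (n = 1, 2, …).
At n = 4 the blocks have lengths 12, 10.

nnnnnnnnnnnnVVVVVVVVVV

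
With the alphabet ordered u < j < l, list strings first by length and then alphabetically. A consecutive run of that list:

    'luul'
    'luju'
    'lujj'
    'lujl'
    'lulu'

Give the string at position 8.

ljuu

Stepping forward 3 times from lulu: lulu → lulj → lull, then the target.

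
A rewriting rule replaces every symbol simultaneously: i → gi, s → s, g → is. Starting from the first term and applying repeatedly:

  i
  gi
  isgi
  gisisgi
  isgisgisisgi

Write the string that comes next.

gisisgisisgisgisisgi

Expanding isgisgisisgi: i→gi, s→s, g→is, i→gi, s→s, g→is, i→gi, s→s, i→gi, s→s, g→is, i→gi. Concatenated: gi s is gi s is gi s gi s is gi.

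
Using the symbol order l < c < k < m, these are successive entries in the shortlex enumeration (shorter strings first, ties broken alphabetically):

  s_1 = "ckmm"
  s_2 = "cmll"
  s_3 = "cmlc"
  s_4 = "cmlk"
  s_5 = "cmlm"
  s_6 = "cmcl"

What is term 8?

Stepping forward 2 times from cmcl: cmcl → cmcc, then the target.

cmck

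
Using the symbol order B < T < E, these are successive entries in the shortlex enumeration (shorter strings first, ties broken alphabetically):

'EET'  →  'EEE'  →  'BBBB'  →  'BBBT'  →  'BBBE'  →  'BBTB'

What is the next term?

Find the rightmost character of BBTB below E, bump it to the next letter, and reset everything to its right to B.

BBTT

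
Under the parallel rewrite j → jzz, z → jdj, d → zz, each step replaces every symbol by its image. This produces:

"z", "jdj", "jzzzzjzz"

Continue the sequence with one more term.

Apply φ to jzzzzjzz symbol by symbol: j→jzz, z→jdj, z→jdj, z→jdj, z→jdj, j→jzz, z→jdj, z→jdj; joined: jzz jdj jdj jdj jdj jzz jdj jdj.

jzzjdjjdjjdjjdjjzzjdjjdj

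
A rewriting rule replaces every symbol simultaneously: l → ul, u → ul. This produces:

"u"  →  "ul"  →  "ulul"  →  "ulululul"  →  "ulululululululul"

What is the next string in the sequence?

Rewriting the 16 symbols of ulululululululul one by one yields ul ul ul ul ul ul ul ul ul ul ul ul ul ul ul ul; concatenated:

ulululululululululululululululul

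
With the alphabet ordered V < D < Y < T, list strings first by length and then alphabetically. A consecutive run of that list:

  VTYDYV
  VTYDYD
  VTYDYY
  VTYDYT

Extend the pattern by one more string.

Find the rightmost character of VTYDYT below T, bump it to the next letter, and reset everything to its right to V.

VTYDTV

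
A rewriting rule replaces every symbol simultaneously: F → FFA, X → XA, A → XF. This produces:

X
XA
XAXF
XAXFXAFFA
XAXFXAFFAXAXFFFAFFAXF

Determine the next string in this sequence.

Rewriting the 21 symbols of XAXFXAFFAXAXFFFAFFAXF one by one yields XA XF XA FFA XA XF FFA FFA XF XA XF XA FFA FFA FFA XF FFA FFA XF XA FFA; concatenated:

XAXFXAFFAXAXFFFAFFAXFXAXFXAFFAFFAFFAXFFFAFFAXFXAFFA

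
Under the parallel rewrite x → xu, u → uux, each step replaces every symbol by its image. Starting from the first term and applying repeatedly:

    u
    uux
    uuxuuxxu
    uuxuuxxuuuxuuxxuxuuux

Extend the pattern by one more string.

Applying the rule to each of the 21 symbols of uuxuuxxuuuxuuxxuxuuux gives the pieces uux uux xu uux uux xu xu uux uux uux xu uux uux xu xu uux xu uux uux uux xu, which concatenate to the answer.

uuxuuxxuuuxuuxxuxuuuxuuxuuxxuuuxuuxxuxuuuxxuuuxuuxuuxxu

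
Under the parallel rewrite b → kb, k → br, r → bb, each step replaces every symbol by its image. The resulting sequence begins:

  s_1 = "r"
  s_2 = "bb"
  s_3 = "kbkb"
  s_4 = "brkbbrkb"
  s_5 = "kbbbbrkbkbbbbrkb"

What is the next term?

Rewriting the 16 symbols of kbbbbrkbkbbbbrkb one by one yields br kb kb kb kb bb br kb br kb kb kb kb bb br kb; concatenated:

brkbkbkbkbbbbrkbbrkbkbkbkbbbbrkb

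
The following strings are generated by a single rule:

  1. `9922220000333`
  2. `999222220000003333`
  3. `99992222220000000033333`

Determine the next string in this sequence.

The n-th term is n 9's then n+2 2's then 2n 0's then n+1 3's, where the shown terms are n = 2, 3, 4.
At n = 5 the blocks have lengths 5, 7, 10, 6.

9999922222220000000000333333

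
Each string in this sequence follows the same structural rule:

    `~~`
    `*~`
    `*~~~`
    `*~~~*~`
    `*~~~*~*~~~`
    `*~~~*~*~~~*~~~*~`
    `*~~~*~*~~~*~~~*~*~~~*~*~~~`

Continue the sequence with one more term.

*~~~*~*~~~*~~~*~*~~~*~*~~~*~~~*~*~~~*~~~*~

Each term (from the third on) is the previous term followed by the one before it: term 3 = *~·~~ = *~~~.
The next term joins *~~~*~*~~~*~~~*~*~~~*~*~~~ and *~~~*~*~~~*~~~*~.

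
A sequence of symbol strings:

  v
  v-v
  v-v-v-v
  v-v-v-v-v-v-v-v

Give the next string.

v-v-v-v-v-v-v-v-v-v-v-v-v-v-v-v

Each string is two copies of the previous one joined by '-'.
So the next term is two copies of v-v-v-v-v-v-v-v with '-' between the halves.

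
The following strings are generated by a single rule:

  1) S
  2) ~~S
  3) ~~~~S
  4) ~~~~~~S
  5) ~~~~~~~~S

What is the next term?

The strings grow by a fixed prefix ~~ each time.
Applying this once more to ~~~~~~~~S:

~~~~~~~~~~S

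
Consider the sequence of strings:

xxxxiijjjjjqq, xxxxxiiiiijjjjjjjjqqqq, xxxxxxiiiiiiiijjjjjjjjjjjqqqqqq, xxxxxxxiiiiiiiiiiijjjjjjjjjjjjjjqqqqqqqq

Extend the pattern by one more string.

Term n consists of n+3 x's, followed by 3n-1 i's, followed by 3n+2 j's, followed by 2n q's (n = 1, 2, …).
At n = 5 the blocks have lengths 8, 14, 17, 10.

xxxxxxxxiiiiiiiiiiiiiijjjjjjjjjjjjjjjjjqqqqqqqqqq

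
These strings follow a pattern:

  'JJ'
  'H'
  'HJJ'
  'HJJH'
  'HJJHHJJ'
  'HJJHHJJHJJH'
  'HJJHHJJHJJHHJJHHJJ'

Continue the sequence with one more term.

From term 3 onward, concatenate the last term with the second-to-last: H·JJ = HJJ, HJJ·H = HJJH, …
The next term joins HJJHHJJHJJHHJJHHJJ and HJJHHJJHJJH.

HJJHHJJHJJHHJJHHJJHJJHHJJHJJH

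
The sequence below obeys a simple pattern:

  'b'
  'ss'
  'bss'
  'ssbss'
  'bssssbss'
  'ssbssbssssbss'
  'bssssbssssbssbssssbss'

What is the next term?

ssbssbssssbssbssssbssssbssbssssbss

From term 3 onward, concatenate the second-to-last term with the last: b·ss = bss, ss·bss = ssbss, …
So term 8 is ssbssbssssbss·bssssbssssbssbssssbss.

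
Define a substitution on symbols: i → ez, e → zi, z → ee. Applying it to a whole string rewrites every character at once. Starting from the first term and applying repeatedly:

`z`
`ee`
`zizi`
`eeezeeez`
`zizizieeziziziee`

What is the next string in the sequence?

Replace each of the 16 characters of zizizieeziziziee in place — ee ez ee ez ee ez zi zi ee ez ee ez ee ez zi zi — and concatenate.

eeezeeezeeezzizieeezeeezeeezzizi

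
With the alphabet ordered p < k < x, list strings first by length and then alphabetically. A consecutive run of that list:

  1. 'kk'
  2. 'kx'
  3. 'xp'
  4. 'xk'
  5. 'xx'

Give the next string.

xx is the last string of length 2, so the next is the first of length 3: p repeated 3 times.

ppp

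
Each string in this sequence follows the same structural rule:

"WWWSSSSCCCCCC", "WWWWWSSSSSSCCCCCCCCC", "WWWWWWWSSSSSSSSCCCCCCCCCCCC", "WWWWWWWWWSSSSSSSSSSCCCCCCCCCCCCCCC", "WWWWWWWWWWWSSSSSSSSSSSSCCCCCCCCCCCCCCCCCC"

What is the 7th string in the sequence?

WWWWWWWWWWWWWWWSSSSSSSSSSSSSSSSCCCCCCCCCCCCCCCCCCCCCCCC

Each string has the form W^{2n-1} S^{2n} C^{3n}, where the shown terms are n = 2, 3, 4, 5, 6.
For term 7, n = 8, so the run lengths are 15, 16, 24.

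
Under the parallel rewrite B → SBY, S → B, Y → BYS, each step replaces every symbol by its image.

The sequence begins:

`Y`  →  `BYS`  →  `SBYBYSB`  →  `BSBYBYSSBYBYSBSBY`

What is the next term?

Applying the rule to each of the 17 symbols of BSBYBYSSBYBYSBSBY gives the pieces SBY B SBY BYS SBY BYS B B SBY BYS SBY BYS B SBY B SBY BYS, which concatenate to the answer.

SBYBSBYBYSSBYBYSBBSBYBYSSBYBYSBSBYBSBYBYS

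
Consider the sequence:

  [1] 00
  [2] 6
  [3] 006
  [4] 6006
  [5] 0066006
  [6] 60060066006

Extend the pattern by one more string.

006600660060066006

Each term (from the third on) is the two preceding terms concatenated in order: term 3 = 00·6 = 006.
The next term joins 0066006 and 60060066006.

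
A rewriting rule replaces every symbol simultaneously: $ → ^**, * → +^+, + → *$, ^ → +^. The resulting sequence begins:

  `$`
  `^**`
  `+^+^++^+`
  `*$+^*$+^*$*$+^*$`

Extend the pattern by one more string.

+^+^***$+^+^+^***$+^+^+^**+^+^***$+^+^+^**

φ(*$+^*$+^*$*$+^*$) expands symbol-by-symbol to +^+ ^** *$ +^ +^+ ^** *$ +^ +^+ ^** +^+ ^** *$ +^ +^+ ^**; joining the 16 pieces gives the next term.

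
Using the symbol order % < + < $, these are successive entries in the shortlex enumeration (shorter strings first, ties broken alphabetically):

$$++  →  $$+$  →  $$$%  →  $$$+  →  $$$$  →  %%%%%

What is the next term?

%%%%+

Find the rightmost character of %%%%% below $, bump it to the next letter, and reset everything to its right to %.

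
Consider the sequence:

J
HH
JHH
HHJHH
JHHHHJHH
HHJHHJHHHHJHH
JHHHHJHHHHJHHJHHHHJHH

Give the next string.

This is a Fibonacci-style word recurrence s(k) = s(k−2)·s(k−1): e.g. J·HH = JHH.
The next term joins HHJHHJHHHHJHH and JHHHHJHHHHJHHJHHHHJHH.

HHJHHJHHHHJHHJHHHHJHHHHJHHJHHHHJHH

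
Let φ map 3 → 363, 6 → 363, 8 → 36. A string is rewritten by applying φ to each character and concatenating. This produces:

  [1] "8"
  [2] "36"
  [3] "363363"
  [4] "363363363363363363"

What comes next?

Rewriting the 18 symbols of 363363363363363363 one by one yields 363 363 363 363 363 363 363 363 363 363 363 363 363 363 363 363 363 363; concatenated:

363363363363363363363363363363363363363363363363363363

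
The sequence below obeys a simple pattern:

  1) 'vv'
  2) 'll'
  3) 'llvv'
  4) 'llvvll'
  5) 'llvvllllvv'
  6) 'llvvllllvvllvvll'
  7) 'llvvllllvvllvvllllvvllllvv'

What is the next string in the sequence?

From term 3 onward, concatenate the last term with the second-to-last: ll·vv = llvv, llvv·ll = llvvll, …
Continuing: llvvllllvvllvvllllvvllllvv · llvvllllvvllvvll gives term 8.

llvvllllvvllvvllllvvllllvvllvvllllvvllvvll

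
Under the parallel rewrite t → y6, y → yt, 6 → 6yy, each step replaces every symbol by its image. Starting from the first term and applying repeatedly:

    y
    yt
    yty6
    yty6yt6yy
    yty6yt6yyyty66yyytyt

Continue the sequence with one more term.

yty6yt6yyyty66yyytytyty6yt6yy6yyytytyty6yty6

Replace each of the 20 characters of yty6yt6yyyty66yyytyt in place — yt y6 yt 6yy yt y6 6yy yt yt yt y6 yt 6yy 6yy yt yt yt y6 yt y6 — and concatenate.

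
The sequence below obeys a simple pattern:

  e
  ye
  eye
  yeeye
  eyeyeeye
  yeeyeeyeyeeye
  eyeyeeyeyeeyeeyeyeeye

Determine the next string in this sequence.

From term 3 onward, concatenate the second-to-last term with the last: e·ye = eye, ye·eye = yeeye, …
So term 8 is yeeyeeyeyeeye·eyeyeeyeyeeyeeyeyeeye.

yeeyeeyeyeeyeeyeyeeyeyeeyeeyeyeeye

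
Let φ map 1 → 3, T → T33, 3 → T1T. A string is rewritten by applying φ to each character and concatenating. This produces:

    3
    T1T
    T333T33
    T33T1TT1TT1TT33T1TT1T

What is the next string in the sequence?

T33T1TT1TT333T33T333T33T333T33T33T1TT1TT333T33T333T33

Applying the rule to each of the 21 symbols of T33T1TT1TT1TT33T1TT1T gives the pieces T33 T1T T1T T33 3 T33 T33 3 T33 T33 3 T33 T33 T1T T1T T33 3 T33 T33 3 T33, which concatenate to the answer.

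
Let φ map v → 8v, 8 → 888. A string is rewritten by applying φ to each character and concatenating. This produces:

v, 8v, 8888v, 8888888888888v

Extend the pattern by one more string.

Applying the rule to each of the 14 symbols of 8888888888888v gives the pieces 888 888 888 888 888 888 888 888 888 888 888 888 888 8v, which concatenate to the answer.

8888888888888888888888888888888888888888v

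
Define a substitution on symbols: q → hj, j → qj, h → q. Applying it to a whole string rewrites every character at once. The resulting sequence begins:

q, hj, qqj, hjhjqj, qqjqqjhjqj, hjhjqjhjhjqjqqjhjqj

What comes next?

Replace each of the 19 characters of hjhjqjhjhjqjqqjhjqj in place — q qj q qj hj qj q qj q qj hj qj hj hj qj q qj hj qj — and concatenate.

qqjqqjhjqjqqjqqjhjqjhjhjqjqqjhjqj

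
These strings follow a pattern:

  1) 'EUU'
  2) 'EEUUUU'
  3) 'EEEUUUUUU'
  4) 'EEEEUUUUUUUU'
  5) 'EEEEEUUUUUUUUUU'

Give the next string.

EEEEEEUUUUUUUUUUUU

Reading off run lengths: E runs 1, 2, 3, 4, 5; U runs 2, 4, 6, 8, 10 — each is linear in n (n = 1, 2, …).
For the next term, n = 6, so the run lengths are 6, 12.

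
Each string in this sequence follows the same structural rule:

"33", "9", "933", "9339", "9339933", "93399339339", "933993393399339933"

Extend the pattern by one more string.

93399339339933993393399339339

From term 3 onward, concatenate the last term with the second-to-last: 9·33 = 933, 933·9 = 9339, …
The next term joins 933993393399339933 and 93399339339.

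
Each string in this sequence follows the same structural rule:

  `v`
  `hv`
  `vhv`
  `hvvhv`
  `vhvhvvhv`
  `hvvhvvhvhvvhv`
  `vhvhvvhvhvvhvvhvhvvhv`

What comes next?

hvvhvvhvhvvhvvhvhvvhvhvvhvvhvhvvhv

This is a Fibonacci-style word recurrence s(k) = s(k−2)·s(k−1): e.g. v·hv = vhv.
Continuing: hvvhvvhvhvvhv · vhvhvvhvhvvhvvhvhvvhv gives term 8.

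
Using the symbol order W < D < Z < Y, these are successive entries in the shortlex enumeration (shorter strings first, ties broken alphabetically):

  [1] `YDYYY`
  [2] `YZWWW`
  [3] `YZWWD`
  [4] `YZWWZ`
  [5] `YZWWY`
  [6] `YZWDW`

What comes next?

YZWDD

The successor of YZWDW increments the rightmost position that isn't already Y and resets every position after it to W.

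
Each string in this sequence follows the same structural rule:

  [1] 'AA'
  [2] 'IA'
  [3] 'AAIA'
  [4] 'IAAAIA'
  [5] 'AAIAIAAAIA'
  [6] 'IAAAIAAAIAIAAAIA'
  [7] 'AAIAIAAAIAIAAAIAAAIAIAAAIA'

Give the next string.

IAAAIAAAIAIAAAIAAAIAIAAAIAIAAAIAAAIAIAAAIA

This is a Fibonacci-style word recurrence s(k) = s(k−2)·s(k−1): e.g. AA·IA = AAIA.
The next term joins IAAAIAAAIAIAAAIA and AAIAIAAAIAIAAAIAAAIAIAAAIA.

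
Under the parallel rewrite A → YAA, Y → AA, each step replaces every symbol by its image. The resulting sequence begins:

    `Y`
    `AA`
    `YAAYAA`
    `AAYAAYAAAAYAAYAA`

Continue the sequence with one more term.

Rewriting the 16 symbols of AAYAAYAAAAYAAYAA one by one yields YAA YAA AA YAA YAA AA YAA YAA YAA YAA AA YAA YAA AA YAA YAA; concatenated:

YAAYAAAAYAAYAAAAYAAYAAYAAYAAAAYAAYAAAAYAAYAA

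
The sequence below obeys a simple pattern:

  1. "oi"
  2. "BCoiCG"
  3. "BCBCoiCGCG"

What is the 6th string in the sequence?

BCBCBCBCBCoiCGCGCGCGCG

Every step adds BC to the front and CG to the end of the previous string.
From BCBCoiCGCG, 3 further steps: BCBCoiCGCG → BCBCBCoiCGCGCG → BCBCBCBCoiCGCGCGCG → (answer).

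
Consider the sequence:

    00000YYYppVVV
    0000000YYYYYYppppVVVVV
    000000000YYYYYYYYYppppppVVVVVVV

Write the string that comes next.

Each string has the form 0^{2n+3} Y^{3n} p^{2n} V^{2n+1} (n = 1, 2, …).
Setting n = 4 gives 11, 12, 8, 9 characters in each block.

00000000000YYYYYYYYYYYYppppppppVVVVVVVVV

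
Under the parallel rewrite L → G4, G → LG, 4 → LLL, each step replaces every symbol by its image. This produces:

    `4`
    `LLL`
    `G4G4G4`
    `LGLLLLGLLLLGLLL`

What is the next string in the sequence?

G4LGG4G4G4G4LGG4G4G4G4LGG4G4G4

Replace each of the 15 characters of LGLLLLGLLLLGLLL in place — G4 LG G4 G4 G4 G4 LG G4 G4 G4 G4 LG G4 G4 G4 — and concatenate.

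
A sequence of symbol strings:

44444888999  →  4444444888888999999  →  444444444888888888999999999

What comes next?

Term n consists of 2n+3 4's, followed by 3n 8's, followed by 3n 9's (n = 1, 2, …).
For the next term, n = 4, so the run lengths are 11, 12, 12.

44444444444888888888888999999999999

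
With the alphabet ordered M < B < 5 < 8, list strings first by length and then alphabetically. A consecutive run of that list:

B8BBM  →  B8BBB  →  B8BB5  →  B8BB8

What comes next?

B8B5M

The successor of B8BB8 increments the rightmost position that isn't already 8 and resets every position after it to M.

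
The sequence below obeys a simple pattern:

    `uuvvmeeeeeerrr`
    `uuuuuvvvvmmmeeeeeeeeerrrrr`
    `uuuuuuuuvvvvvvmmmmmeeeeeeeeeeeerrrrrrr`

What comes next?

Reading off run lengths: u runs 2, 5, 8; v runs 2, 4, 6; m runs 1, 3, 5; e runs 6, 9, 12; r runs 3, 5, 7 — each is linear in n (n = 1, 2, …).
For the next term, n = 4, so the run lengths are 11, 8, 7, 15, 9.

uuuuuuuuuuuvvvvvvvvmmmmmmmeeeeeeeeeeeeeeerrrrrrrrr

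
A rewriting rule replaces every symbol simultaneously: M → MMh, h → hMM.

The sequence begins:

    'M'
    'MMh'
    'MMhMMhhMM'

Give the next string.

Rewriting each symbol of MMhMMhhMM: M→MMh, M→MMh, h→hMM, M→MMh, M→MMh, h→hMM, h→hMM, M→MMh, M→MMh, which concatenates to MMh MMh hMM MMh MMh hMM hMM MMh MMh.

MMhMMhhMMMMhMMhhMMhMMMMhMMh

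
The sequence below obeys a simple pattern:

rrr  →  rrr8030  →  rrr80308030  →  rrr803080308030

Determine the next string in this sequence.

rrr8030803080308030

Each term is the previous one with 8030 appended.
So the next term is rrr803080308030·8030.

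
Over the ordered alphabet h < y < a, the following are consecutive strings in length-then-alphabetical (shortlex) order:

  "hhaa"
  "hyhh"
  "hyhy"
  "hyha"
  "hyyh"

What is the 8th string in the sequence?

Continuing the enumeration 3 steps past hyyh: hyyh → hyyy → hyya → (answer).

hyah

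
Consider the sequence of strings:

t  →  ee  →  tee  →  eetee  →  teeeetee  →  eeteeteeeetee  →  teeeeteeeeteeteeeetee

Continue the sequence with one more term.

This is a Fibonacci-style word recurrence s(k) = s(k−2)·s(k−1): e.g. t·ee = tee.
So term 8 is eeteeteeeetee·teeeeteeeeteeteeeetee.

eeteeteeeeteeteeeeteeeeteeteeeetee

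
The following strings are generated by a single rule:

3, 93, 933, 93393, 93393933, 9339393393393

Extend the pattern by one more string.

933939339339393393933

This is a Fibonacci-style word recurrence s(k) = s(k−1)·s(k−2): e.g. 93·3 = 933.
Continuing: 9339393393393 · 93393933 gives term 7.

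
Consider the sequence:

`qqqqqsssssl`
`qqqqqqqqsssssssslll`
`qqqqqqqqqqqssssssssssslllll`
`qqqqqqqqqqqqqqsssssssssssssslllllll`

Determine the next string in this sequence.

Reading off run lengths: q runs 5, 8, 11, 14; s runs 5, 8, 11, 14; l runs 1, 3, 5, 7 — each is linear in n (n = 1, 2, …).
At n = 5 the blocks have lengths 17, 17, 9.

qqqqqqqqqqqqqqqqqssssssssssssssssslllllllll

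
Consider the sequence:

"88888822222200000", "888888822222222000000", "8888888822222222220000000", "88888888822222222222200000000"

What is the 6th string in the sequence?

8888888888822222222222222220000000000

Term n consists of n+3 8's, followed by 2n 2's, followed by n+2 0's, where the shown terms are n = 3, 4, 5, 6.
Setting n = 8 gives 11, 16, 10 characters in each block.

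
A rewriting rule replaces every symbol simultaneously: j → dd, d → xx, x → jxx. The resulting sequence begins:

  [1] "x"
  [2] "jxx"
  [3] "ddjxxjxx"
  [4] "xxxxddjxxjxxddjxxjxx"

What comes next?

Rewriting the 20 symbols of xxxxddjxxjxxddjxxjxx one by one yields jxx jxx jxx jxx xx xx dd jxx jxx dd jxx jxx xx xx dd jxx jxx dd jxx jxx; concatenated:

jxxjxxjxxjxxxxxxddjxxjxxddjxxjxxxxxxddjxxjxxddjxxjxx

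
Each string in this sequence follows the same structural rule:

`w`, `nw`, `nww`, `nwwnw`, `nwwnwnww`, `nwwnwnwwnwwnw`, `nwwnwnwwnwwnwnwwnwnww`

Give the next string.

nwwnwnwwnwwnwnwwnwnwwnwwnwnwwnwwnw

Each term (from the third on) is the previous term followed by the one before it: term 3 = nw·w = nww.
Continuing: nwwnwnwwnwwnwnwwnwnww · nwwnwnwwnwwnw gives term 8.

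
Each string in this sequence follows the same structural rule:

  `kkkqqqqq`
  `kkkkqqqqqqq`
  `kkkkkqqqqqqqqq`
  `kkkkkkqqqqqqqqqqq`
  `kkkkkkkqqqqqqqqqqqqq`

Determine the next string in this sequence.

Reading off run lengths: k runs 3, 4, 5, 6, 7; q runs 5, 7, 9, 11, 13 — each is linear in n, where the shown terms are n = 2, 3, 4, 5, 6.
At n = 7 the blocks have lengths 8, 15.

kkkkkkkkqqqqqqqqqqqqqqq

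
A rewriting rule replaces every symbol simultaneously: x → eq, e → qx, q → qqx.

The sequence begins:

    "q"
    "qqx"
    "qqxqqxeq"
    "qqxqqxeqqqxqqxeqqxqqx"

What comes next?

Rewriting the 21 symbols of qqxqqxeqqqxqqxeqqxqqx one by one yields qqx qqx eq qqx qqx eq qx qqx qqx qqx eq qqx qqx eq qx qqx qqx eq qqx qqx eq; concatenated:

qqxqqxeqqqxqqxeqqxqqxqqxqqxeqqqxqqxeqqxqqxqqxeqqqxqqxeq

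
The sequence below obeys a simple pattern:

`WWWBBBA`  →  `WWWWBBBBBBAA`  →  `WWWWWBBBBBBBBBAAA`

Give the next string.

WWWWWWBBBBBBBBBBBBAAAA

The n-th term is n+2 W's then 3n B's then n A's (n = 1, 2, …).
Setting n = 4 gives 6, 12, 4 characters in each block.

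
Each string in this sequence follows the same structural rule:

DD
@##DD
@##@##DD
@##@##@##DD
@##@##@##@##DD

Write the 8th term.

Every step adds @## at the front: s(k+1) = @##·s(k).
From @##@##@##@##DD, 3 further steps: @##@##@##@##DD → @##@##@##@##@##DD → @##@##@##@##@##@##DD → (answer).

@##@##@##@##@##@##@##DD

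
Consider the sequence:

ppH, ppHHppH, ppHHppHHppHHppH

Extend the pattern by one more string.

ppHHppHHppHHppHHppHHppHHppHHppH

Each string is two copies of the previous one joined by 'H'.
One more doubling of ppHHppHHppHHppH gives the answer.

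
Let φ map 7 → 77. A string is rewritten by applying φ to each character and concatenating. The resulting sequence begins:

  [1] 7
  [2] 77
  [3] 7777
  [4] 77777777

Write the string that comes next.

Expanding 77777777: 7→77, 7→77, 7→77, 7→77, 7→77, 7→77, 7→77, 7→77. Concatenated: 77 77 77 77 77 77 77 77.

7777777777777777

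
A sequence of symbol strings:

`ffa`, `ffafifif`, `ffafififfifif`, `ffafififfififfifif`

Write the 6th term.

The strings grow by a fixed suffix fifif each time.
From ffafififfififfifif, 2 further steps: ffafififfififfifif → ffafififfififfififfifif → (answer).

ffafififfififfififfififfifif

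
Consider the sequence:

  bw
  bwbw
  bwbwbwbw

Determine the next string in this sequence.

s(k+1) = s(k)·s(k) — each term doubles the last.
One more doubling of bwbwbwbw gives the answer.

bwbwbwbwbwbwbwbw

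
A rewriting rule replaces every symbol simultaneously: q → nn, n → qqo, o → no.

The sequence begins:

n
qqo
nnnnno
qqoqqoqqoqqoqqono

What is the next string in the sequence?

Rewriting the 17 symbols of qqoqqoqqoqqoqqono one by one yields nn nn no nn nn no nn nn no nn nn no nn nn no qqo no; concatenated:

nnnnnonnnnnonnnnnonnnnnonnnnnoqqono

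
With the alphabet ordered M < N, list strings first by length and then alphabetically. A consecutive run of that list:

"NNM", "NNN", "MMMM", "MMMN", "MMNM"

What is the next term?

MMNN

Find the rightmost character of MMNM below N, bump it to the next letter, and reset everything to its right to M.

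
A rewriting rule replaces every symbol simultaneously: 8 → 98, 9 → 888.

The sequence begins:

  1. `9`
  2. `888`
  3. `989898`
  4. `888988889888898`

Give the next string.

989898888989898988889898989888898

Replace each of the 15 characters of 888988889888898 in place — 98 98 98 888 98 98 98 98 888 98 98 98 98 888 98 — and concatenate.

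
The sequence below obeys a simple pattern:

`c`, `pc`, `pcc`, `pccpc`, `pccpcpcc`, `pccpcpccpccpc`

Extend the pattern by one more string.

From term 3 onward, concatenate the last term with the second-to-last: pc·c = pcc, pcc·pc = pccpc, …
So term 7 is pccpcpccpccpc·pccpcpcc.

pccpcpccpccpcpccpcpcc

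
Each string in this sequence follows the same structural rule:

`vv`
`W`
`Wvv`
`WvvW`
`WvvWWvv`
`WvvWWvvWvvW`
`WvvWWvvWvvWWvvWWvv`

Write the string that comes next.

WvvWWvvWvvWWvvWWvvWvvWWvvWvvW

This is a Fibonacci-style word recurrence s(k) = s(k−1)·s(k−2): e.g. W·vv = Wvv.
Continuing: WvvWWvvWvvWWvvWWvv · WvvWWvvWvvW gives term 8.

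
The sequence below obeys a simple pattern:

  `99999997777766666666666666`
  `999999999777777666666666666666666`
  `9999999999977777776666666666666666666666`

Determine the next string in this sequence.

99999999999997777777766666666666666666666666666

The n-th term is 2n+1 9's then n+2 7's then 4n+2 6's, where the shown terms are n = 3, 4, 5.
Setting n = 6 gives 13, 8, 26 characters in each block.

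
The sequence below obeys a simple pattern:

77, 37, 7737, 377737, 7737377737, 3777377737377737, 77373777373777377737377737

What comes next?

This is a Fibonacci-style word recurrence s(k) = s(k−2)·s(k−1): e.g. 77·37 = 7737.
Continuing: 3777377737377737 · 77373777373777377737377737 gives term 8.

377737773737773777373777373777377737377737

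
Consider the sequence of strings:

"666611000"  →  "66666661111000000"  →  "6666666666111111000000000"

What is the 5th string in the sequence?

66666666666666661111111111000000000000000

Reading off run lengths: 6 runs 4, 7, 10; 1 runs 2, 4, 6; 0 runs 3, 6, 9 — each is linear in n (n = 1, 2, …).
For term 5, n = 5, so the run lengths are 16, 10, 15.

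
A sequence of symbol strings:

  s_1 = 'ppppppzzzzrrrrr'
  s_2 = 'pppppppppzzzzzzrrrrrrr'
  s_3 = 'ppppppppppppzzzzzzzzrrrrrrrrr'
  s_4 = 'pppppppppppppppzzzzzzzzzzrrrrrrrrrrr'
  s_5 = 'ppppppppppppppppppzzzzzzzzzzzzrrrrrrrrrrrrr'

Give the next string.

pppppppppppppppppppppzzzzzzzzzzzzzzrrrrrrrrrrrrrrr

Term n consists of 3n p's, followed by 2n z's, followed by 2n+1 r's, where the shown terms are n = 2, 3, 4, 5, 6.
Setting n = 7 gives 21, 14, 15 characters in each block.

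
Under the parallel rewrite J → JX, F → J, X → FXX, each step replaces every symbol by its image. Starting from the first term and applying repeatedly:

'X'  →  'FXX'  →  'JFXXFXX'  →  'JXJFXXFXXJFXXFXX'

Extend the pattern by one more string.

Rewriting the 16 symbols of JXJFXXFXXJFXXFXX one by one yields JX FXX JX J FXX FXX J FXX FXX JX J FXX FXX J FXX FXX; concatenated:

JXFXXJXJFXXFXXJFXXFXXJXJFXXFXXJFXXFXX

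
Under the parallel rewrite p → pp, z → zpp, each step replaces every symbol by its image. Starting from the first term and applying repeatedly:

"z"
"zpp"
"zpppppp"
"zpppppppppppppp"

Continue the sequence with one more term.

zpppppppppppppppppppppppppppppp

Replace each of the 15 characters of zpppppppppppppp in place — zpp pp pp pp pp pp pp pp pp pp pp pp pp pp pp — and concatenate.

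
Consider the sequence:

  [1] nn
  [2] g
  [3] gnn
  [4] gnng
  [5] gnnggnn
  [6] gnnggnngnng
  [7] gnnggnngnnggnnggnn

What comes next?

gnnggnngnnggnnggnngnnggnngnng

This is a Fibonacci-style word recurrence s(k) = s(k−1)·s(k−2): e.g. g·nn = gnn.
Continuing: gnnggnngnnggnnggnn · gnnggnngnng gives term 8.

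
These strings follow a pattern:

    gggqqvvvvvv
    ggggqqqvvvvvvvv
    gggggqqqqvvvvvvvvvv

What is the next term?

ggggggqqqqqvvvvvvvvvvvv

Term n consists of n g's, followed by n-1 q's, followed by 2n v's, where the shown terms are n = 3, 4, 5.
At n = 6 the blocks have lengths 6, 5, 12.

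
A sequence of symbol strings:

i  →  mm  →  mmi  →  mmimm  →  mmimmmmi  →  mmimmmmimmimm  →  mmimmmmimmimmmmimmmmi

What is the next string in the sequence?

mmimmmmimmimmmmimmmmimmimmmmimmimm

From term 3 onward, concatenate the last term with the second-to-last: mm·i = mmi, mmi·mm = mmimm, …
So term 8 is mmimmmmimmimmmmimmmmi·mmimmmmimmimm.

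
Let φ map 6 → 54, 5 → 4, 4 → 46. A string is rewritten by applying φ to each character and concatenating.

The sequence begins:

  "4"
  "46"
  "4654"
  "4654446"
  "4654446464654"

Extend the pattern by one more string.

Rewriting the 13 symbols of 4654446464654 one by one yields 46 54 4 46 46 46 54 46 54 46 54 4 46; concatenated:

465444646465446544654446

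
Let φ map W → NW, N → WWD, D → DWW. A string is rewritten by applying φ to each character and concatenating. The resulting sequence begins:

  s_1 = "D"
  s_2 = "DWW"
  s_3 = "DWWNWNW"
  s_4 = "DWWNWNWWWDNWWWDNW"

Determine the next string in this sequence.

Replace each of the 17 characters of DWWNWNWWWDNWWWDNW in place — DWW NW NW WWD NW WWD NW NW NW DWW WWD NW NW NW DWW WWD NW — and concatenate.

DWWNWNWWWDNWWWDNWNWNWDWWWWDNWNWNWDWWWWDNW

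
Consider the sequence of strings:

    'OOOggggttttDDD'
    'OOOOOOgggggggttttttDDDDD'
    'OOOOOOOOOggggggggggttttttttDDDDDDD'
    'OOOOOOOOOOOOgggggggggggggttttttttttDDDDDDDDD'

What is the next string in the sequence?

OOOOOOOOOOOOOOOggggggggggggggggttttttttttttDDDDDDDDDDD

Term n consists of 3n O's, followed by 3n+1 g's, followed by 2n+2 t's, followed by 2n+1 D's (n = 1, 2, …).
Setting n = 5 gives 15, 16, 12, 11 characters in each block.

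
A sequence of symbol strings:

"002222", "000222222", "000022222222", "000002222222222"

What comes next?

000000222222222222

Reading off run lengths: 0 runs 2, 3, 4, 5; 2 runs 4, 6, 8, 10 — each is linear in n, where the shown terms are n = 2, 3, 4, 5.
Setting n = 6 gives 6, 12 characters in each block.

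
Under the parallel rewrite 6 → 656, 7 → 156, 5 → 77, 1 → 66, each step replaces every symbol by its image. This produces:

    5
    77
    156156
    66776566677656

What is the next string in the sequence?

6566561561566567765665665615615665677656

φ(66776566677656) expands symbol-by-symbol to 656 656 156 156 656 77 656 656 656 156 156 656 77 656; joining the 14 pieces gives the next term.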